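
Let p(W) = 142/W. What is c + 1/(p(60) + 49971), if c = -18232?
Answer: -27333432602/1499201 ≈ -18232.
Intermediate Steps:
c + 1/(p(60) + 49971) = -18232 + 1/(142/60 + 49971) = -18232 + 1/(142*(1/60) + 49971) = -18232 + 1/(71/30 + 49971) = -18232 + 1/(1499201/30) = -18232 + 30/1499201 = -27333432602/1499201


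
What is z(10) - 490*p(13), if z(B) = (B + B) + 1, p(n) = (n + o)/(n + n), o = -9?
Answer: -707/13 ≈ -54.385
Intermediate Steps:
p(n) = (-9 + n)/(2*n) (p(n) = (n - 9)/(n + n) = (-9 + n)/((2*n)) = (-9 + n)*(1/(2*n)) = (-9 + n)/(2*n))
z(B) = 1 + 2*B (z(B) = 2*B + 1 = 1 + 2*B)
z(10) - 490*p(13) = (1 + 2*10) - 245*(-9 + 13)/13 = (1 + 20) - 245*4/13 = 21 - 490*2/13 = 21 - 980/13 = -707/13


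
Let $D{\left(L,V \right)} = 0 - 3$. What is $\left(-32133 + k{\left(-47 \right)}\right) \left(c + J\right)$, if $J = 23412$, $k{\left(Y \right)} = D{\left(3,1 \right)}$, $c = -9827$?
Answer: $-436567560$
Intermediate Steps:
$D{\left(L,V \right)} = -3$
$k{\left(Y \right)} = -3$
$\left(-32133 + k{\left(-47 \right)}\right) \left(c + J\right) = \left(-32133 - 3\right) \left(-9827 + 23412\right) = \left(-32136\right) 13585 = -436567560$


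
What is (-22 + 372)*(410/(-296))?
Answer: -35875/74 ≈ -484.80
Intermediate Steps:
(-22 + 372)*(410/(-296)) = 350*(410*(-1/296)) = 350*(-205/148) = -35875/74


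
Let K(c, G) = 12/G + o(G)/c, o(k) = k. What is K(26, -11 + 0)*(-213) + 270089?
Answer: 77337683/286 ≈ 2.7041e+5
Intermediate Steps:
K(c, G) = 12/G + G/c
K(26, -11 + 0)*(-213) + 270089 = (12/(-11 + 0) + (-11 + 0)/26)*(-213) + 270089 = (12/(-11) - 11*1/26)*(-213) + 270089 = (12*(-1/11) - 11/26)*(-213) + 270089 = (-12/11 - 11/26)*(-213) + 270089 = -433/286*(-213) + 270089 = 92229/286 + 270089 = 77337683/286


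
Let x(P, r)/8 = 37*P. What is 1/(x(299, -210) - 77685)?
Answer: 1/10819 ≈ 9.2430e-5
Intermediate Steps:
x(P, r) = 296*P (x(P, r) = 8*(37*P) = 296*P)
1/(x(299, -210) - 77685) = 1/(296*299 - 77685) = 1/(88504 - 77685) = 1/10819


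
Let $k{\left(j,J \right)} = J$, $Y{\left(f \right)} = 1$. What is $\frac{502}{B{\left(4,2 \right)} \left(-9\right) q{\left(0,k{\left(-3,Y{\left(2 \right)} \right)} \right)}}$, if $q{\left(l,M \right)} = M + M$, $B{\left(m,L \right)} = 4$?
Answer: $- \frac{251}{36} \approx -6.9722$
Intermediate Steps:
$q{\left(l,M \right)} = 2 M$
$\frac{502}{B{\left(4,2 \right)} \left(-9\right) q{\left(0,k{\left(-3,Y{\left(2 \right)} \right)} \right)}} = \frac{502}{4 \left(-9\right) 2 \cdot 1} = \frac{502}{\left(-36\right) 2} = \frac{502}{-72} = 502 \left(- \frac{1}{72}\right) = - \frac{251}{36}$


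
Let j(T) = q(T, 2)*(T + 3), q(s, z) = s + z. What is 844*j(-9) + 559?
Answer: 36007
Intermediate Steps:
j(T) = (2 + T)*(3 + T) (j(T) = (T + 2)*(T + 3) = (2 + T)*(3 + T))
844*j(-9) + 559 = 844*((2 - 9)*(3 - 9)) + 559 = 844*(-7*(-6)) + 559 = 844*42 + 559 = 35448 + 559 = 36007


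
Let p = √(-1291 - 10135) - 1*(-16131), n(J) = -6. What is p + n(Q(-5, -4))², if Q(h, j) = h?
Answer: 16167 + I*√11426 ≈ 16167.0 + 106.89*I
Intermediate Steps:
p = 16131 + I*√11426 (p = √(-11426) + 16131 = I*√11426 + 16131 = 16131 + I*√11426 ≈ 16131.0 + 106.89*I)
p + n(Q(-5, -4))² = (16131 + I*√11426) + (-6)² = (16131 + I*√11426) + 36 = 16167 + I*√11426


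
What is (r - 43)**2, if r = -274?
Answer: 100489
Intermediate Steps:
(r - 43)**2 = (-274 - 43)**2 = (-317)**2 = 100489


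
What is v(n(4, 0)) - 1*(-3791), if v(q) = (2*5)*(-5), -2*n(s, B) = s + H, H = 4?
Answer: 3741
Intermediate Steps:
n(s, B) = -2 - s/2 (n(s, B) = -(s + 4)/2 = -(4 + s)/2 = -2 - s/2)
v(q) = -50 (v(q) = 10*(-5) = -50)
v(n(4, 0)) - 1*(-3791) = -50 - 1*(-3791) = -50 + 3791 = 3741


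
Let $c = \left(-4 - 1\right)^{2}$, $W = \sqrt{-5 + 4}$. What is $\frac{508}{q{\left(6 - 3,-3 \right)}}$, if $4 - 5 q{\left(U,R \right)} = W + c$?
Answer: $- \frac{26670}{221} + \frac{1270 i}{221} \approx -120.68 + 5.7466 i$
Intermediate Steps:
$W = i$ ($W = \sqrt{-1} = i \approx 1.0 i$)
$c = 25$ ($c = \left(-5\right)^{2} = 25$)
$q{\left(U,R \right)} = - \frac{21}{5} - \frac{i}{5}$ ($q{\left(U,R \right)} = \frac{4}{5} - \frac{i + 25}{5} = \frac{4}{5} - \frac{25 + i}{5} = \frac{4}{5} - \left(5 + \frac{i}{5}\right) = - \frac{21}{5} - \frac{i}{5}$)
$\frac{508}{q{\left(6 - 3,-3 \right)}} = \frac{508}{- \frac{21}{5} - \frac{i}{5}} = 508 \frac{25 \left(- \frac{21}{5} + \frac{i}{5}\right)}{442} = \frac{6350 \left(- \frac{21}{5} + \frac{i}{5}\right)}{221}$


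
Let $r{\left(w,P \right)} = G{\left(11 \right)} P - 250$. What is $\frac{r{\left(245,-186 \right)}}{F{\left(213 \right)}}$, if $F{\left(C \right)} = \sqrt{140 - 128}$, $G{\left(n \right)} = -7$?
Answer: $\frac{526 \sqrt{3}}{3} \approx 303.69$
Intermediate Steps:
$F{\left(C \right)} = 2 \sqrt{3}$ ($F{\left(C \right)} = \sqrt{12} = 2 \sqrt{3}$)
$r{\left(w,P \right)} = -250 - 7 P$ ($r{\left(w,P \right)} = - 7 P - 250 = -250 - 7 P$)
$\frac{r{\left(245,-186 \right)}}{F{\left(213 \right)}} = \frac{-250 - -1302}{2 \sqrt{3}} = \left(-250 + 1302\right) \frac{\sqrt{3}}{6} = 1052 \frac{\sqrt{3}}{6} = \frac{526 \sqrt{3}}{3}$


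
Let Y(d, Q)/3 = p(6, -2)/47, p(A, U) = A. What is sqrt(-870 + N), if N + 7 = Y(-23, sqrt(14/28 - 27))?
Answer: I*sqrt(1936447)/47 ≈ 29.608*I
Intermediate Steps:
Y(d, Q) = 18/47 (Y(d, Q) = 3*(6/47) = 18/47)
N = -311/47 (N = -7 + 18/47 = -311/47 ≈ -6.6170)
sqrt(-870 + N) = sqrt(-870 - 311/47) = sqrt(-41201/47) = I*sqrt(1936447)/47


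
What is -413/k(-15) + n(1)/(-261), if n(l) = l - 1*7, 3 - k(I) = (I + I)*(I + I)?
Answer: 12575/26013 ≈ 0.48341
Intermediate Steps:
k(I) = 3 - 4*I**2 (k(I) = 3 - (I + I)*(I + I) = 3 - 2*I*2*I = 3 - 4*I**2)
n(l) = -7 + l (n(l) = l - 7 = -7 + l)
-413/k(-15) + n(1)/(-261) = -413/(3 - 4*(-15)**2) + (-7 + 1)/(-261) = -413/(3 - 4*225) - 6*(-1/261) = -413/(3 - 900) + 2/87 = -413/(-897) + 2/87 = -413*(-1/897) + 2/87 = 413/897 + 2/87 = 12575/26013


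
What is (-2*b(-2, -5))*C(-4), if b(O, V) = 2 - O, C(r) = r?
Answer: 32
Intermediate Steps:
(-2*b(-2, -5))*C(-4) = -2*(2 - 1*(-2))*(-4) = -2*(2 + 2)*(-4) = -2*4*(-4) = -8*(-4) = 32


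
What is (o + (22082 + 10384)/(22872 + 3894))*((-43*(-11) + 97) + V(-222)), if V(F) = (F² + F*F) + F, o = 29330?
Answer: 4314272149852/1487 ≈ 2.9013e+9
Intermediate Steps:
V(F) = F + 2*F² (V(F) = (F² + F²) + F = 2*F² + F = F + 2*F²)
(o + (22082 + 10384)/(22872 + 3894))*((-43*(-11) + 97) + V(-222)) = (29330 + (22082 + 10384)/(22872 + 3894))*((-43*(-11) + 97) - 222*(1 + 2*(-222))) = (29330 + 32466/26766)*((473 + 97) - 222*(1 - 444)) = (29330 + 32466*(1/26766))*(570 - 222*(-443)) = (29330 + 5411/4461)*(570 + 98346) = (130846541/4461)*98916 = 4314272149852/1487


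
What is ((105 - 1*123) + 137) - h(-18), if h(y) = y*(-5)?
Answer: 29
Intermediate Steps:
h(y) = -5*y
((105 - 1*123) + 137) - h(-18) = ((105 - 1*123) + 137) - (-5)*(-18) = ((105 - 123) + 137) - 1*90 = (-18 + 137) - 90 = 119 - 90 = 29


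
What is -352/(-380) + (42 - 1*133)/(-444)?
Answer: 47717/42180 ≈ 1.1313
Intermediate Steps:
-352/(-380) + (42 - 1*133)/(-444) = -352*(-1/380) + (42 - 133)*(-1/444) = 88/95 - 91*(-1/444) = 88/95 + 91/444 = 47717/42180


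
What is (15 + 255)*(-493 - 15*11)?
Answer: -177660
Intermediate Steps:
(15 + 255)*(-493 - 15*11) = 270*(-493 - 165) = 270*(-658) = -177660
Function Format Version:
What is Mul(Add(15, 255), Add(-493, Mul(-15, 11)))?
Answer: -177660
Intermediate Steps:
Mul(Add(15, 255), Add(-493, Mul(-15, 11))) = Mul(270, Add(-493, -165)) = Mul(270, -658) = -177660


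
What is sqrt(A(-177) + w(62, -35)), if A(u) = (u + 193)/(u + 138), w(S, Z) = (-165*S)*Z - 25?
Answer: sqrt(544555401)/39 ≈ 598.35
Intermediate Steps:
w(S, Z) = -25 - 165*S*Z (w(S, Z) = -165*S*Z - 25 = -25 - 165*S*Z)
A(u) = (193 + u)/(138 + u)
sqrt(A(-177) + w(62, -35)) = sqrt((193 - 177)/(138 - 177) + (-25 - 165*62*(-35))) = sqrt(16/(-39) + (-25 + 358050)) = sqrt(-1/39*16 + 358025) = sqrt(-16/39 + 358025) = sqrt(13962959/39) = sqrt(544555401)/39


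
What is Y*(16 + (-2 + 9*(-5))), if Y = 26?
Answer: -806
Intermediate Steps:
Y*(16 + (-2 + 9*(-5))) = 26*(16 + (-2 + 9*(-5))) = 26*(16 + (-2 - 45)) = 26*(16 - 47) = 26*(-31) = -806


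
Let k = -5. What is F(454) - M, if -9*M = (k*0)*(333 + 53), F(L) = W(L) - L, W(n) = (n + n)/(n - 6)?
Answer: -50621/112 ≈ -451.97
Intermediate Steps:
W(n) = 2*n/(-6 + n) (W(n) = (2*n)/(-6 + n) = 2*n/(-6 + n))
F(L) = -L + 2*L/(-6 + L) (F(L) = 2*L/(-6 + L) - L = -L + 2*L/(-6 + L))
M = 0 (M = -(-5*0)*(333 + 53)/9 = -0*386 = -1/9*0 = 0)
F(454) - M = 454*(8 - 1*454)/(-6 + 454) - 1*0 = 454*(8 - 454)/448 + 0 = 454*(1/448)*(-446) + 0 = -50621/112 + 0 = -50621/112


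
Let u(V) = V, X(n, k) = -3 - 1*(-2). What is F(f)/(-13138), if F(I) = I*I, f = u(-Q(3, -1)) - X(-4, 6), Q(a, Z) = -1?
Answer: -2/6569 ≈ -0.00030446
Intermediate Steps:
X(n, k) = -1 (X(n, k) = -3 + 2 = -1)
f = 2 (f = -1*(-1) - 1*(-1) = 1 + 1 = 2)
F(I) = I**2
F(f)/(-13138) = 2**2/(-13138) = 4*(-1/13138) = -2/6569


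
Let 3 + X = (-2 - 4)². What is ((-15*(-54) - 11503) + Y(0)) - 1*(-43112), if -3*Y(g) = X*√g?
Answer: 32419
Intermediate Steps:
X = 33 (X = -3 + (-2 - 4)² = -3 + (-6)² = -3 + 36 = 33)
Y(g) = -11*√g
((-15*(-54) - 11503) + Y(0)) - 1*(-43112) = ((-15*(-54) - 11503) - 11*√0) - 1*(-43112) = ((810 - 11503) - 11*0) + 43112 = (-10693 + 0) + 43112 = -10693 + 43112 = 32419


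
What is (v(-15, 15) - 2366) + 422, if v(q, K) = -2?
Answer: -1946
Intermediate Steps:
(v(-15, 15) - 2366) + 422 = (-2 - 2366) + 422 = -2368 + 422 = -1946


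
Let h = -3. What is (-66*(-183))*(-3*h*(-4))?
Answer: -434808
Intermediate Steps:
(-66*(-183))*(-3*h*(-4)) = (-66*(-183))*(-3*(-3)*(-4)) = 12078*(9*(-4)) = 12078*(-36) = -434808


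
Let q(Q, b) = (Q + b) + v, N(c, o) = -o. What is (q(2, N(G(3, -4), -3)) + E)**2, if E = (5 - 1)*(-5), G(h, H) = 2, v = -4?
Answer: 361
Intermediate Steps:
q(Q, b) = -4 + Q + b (q(Q, b) = (Q + b) - 4 = -4 + Q + b)
E = -20 (E = 4*(-5) = -20)
(q(2, N(G(3, -4), -3)) + E)**2 = ((-4 + 2 - 1*(-3)) - 20)**2 = ((-4 + 2 + 3) - 20)**2 = (1 - 20)**2 = (-19)**2 = 361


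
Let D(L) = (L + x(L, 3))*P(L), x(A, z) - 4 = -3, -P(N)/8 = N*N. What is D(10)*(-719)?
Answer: 6327200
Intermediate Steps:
P(N) = -8*N² (P(N) = -8*N*N = -8*N²)
x(A, z) = 1 (x(A, z) = 4 - 3 = 1)
D(L) = -8*L²*(1 + L) (D(L) = (L + 1)*(-8*L²) = (1 + L)*(-8*L²) = -8*L²*(1 + L))
D(10)*(-719) = (8*10²*(-1 - 1*10))*(-719) = (8*100*(-1 - 10))*(-719) = (8*100*(-11))*(-719) = -8800*(-719) = 6327200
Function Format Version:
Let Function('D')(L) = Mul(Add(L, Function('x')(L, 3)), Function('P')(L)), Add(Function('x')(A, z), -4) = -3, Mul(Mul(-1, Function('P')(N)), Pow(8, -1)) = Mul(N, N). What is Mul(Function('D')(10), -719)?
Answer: 6327200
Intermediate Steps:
Function('P')(N) = Mul(-8, Pow(N, 2)) (Function('P')(N) = Mul(-8, Mul(N, N)) = Mul(-8, Pow(N, 2)))
Function('x')(A, z) = 1 (Function('x')(A, z) = Add(4, -3) = 1)
Function('D')(L) = Mul(-8, Pow(L, 2), Add(1, L)) (Function('D')(L) = Mul(Add(L, 1), Mul(-8, Pow(L, 2))) = Mul(Add(1, L), Mul(-8, Pow(L, 2))) = Mul(-8, Pow(L, 2), Add(1, L)))
Mul(Function('D')(10), -719) = Mul(Mul(8, Pow(10, 2), Add(-1, Mul(-1, 10))), -719) = Mul(Mul(8, 100, Add(-1, -10)), -719) = Mul(Mul(8, 100, -11), -719) = Mul(-8800, -719) = 6327200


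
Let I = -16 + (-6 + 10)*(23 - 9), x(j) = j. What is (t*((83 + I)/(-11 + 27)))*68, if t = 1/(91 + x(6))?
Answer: 2091/388 ≈ 5.3892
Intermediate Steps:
I = 40 (I = -16 + 4*14 = -16 + 56 = 40)
t = 1/97 (t = 1/(91 + 6) = 1/97 ≈ 0.010309)
(t*((83 + I)/(-11 + 27)))*68 = (((83 + 40)/(-11 + 27))/97)*68 = ((123/16)/97)*68 = ((123*(1/16))/97)*68 = ((1/97)*(123/16))*68 = (123/1552)*68 = 2091/388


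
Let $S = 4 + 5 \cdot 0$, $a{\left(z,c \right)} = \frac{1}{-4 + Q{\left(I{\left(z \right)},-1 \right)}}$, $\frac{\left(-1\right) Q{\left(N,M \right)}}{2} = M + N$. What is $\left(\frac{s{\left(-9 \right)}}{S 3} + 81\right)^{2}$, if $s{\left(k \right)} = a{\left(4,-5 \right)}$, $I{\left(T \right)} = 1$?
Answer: $\frac{15108769}{2304} \approx 6557.6$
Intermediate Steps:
$Q{\left(N,M \right)} = - 2 M - 2 N$ ($Q{\left(N,M \right)} = - 2 \left(M + N\right) = - 2 M - 2 N$)
$a{\left(z,c \right)} = - \frac{1}{4}$ ($a{\left(z,c \right)} = \frac{1}{-4 - 0} = \frac{1}{-4 + \left(2 - 2\right)} = \frac{1}{-4 + 0} = \frac{1}{-4} = - \frac{1}{4}$)
$s{\left(k \right)} = - \frac{1}{4}$
$S = 4$ ($S = 4 + 0 = 4$)
$\left(\frac{s{\left(-9 \right)}}{S 3} + 81\right)^{2} = \left(- \frac{1}{4 \cdot 4 \cdot 3} + 81\right)^{2} = \left(- \frac{1}{4 \cdot 12} + 81\right)^{2} = \left(\left(- \frac{1}{4}\right) \frac{1}{12} + 81\right)^{2} = \left(- \frac{1}{48} + 81\right)^{2} = \left(\frac{3887}{48}\right)^{2} = \frac{15108769}{2304}$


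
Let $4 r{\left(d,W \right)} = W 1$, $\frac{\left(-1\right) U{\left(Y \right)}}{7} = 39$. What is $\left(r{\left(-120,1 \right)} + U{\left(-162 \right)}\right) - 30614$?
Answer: $- \frac{123547}{4} \approx -30887.0$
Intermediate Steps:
$U{\left(Y \right)} = -273$ ($U{\left(Y \right)} = \left(-7\right) 39 = -273$)
$r{\left(d,W \right)} = \frac{W}{4}$ ($r{\left(d,W \right)} = \frac{W 1}{4} = \frac{W}{4}$)
$\left(r{\left(-120,1 \right)} + U{\left(-162 \right)}\right) - 30614 = \left(\frac{1}{4} \cdot 1 - 273\right) - 30614 = \left(\frac{1}{4} - 273\right) - 30614 = - \frac{1091}{4} - 30614 = - \frac{123547}{4}$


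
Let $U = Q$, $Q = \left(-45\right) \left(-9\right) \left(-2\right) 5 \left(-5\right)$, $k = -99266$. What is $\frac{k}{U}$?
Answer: $- \frac{49633}{10125} \approx -4.902$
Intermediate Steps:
$Q = 20250$ ($Q = 405 \left(\left(-10\right) \left(-5\right)\right) = 405 \cdot 50 = 20250$)
$U = 20250$
$\frac{k}{U} = - \frac{99266}{20250} = \left(-99266\right) \frac{1}{20250} = - \frac{49633}{10125}$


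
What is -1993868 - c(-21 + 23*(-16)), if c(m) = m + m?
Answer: -1993090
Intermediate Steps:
c(m) = 2*m
-1993868 - c(-21 + 23*(-16)) = -1993868 - 2*(-21 + 23*(-16)) = -1993868 - 2*(-21 - 368) = -1993868 - 2*(-389) = -1993868 - 1*(-778) = -1993868 + 778 = -1993090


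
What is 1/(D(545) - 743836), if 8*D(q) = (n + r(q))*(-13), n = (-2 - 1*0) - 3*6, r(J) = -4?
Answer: -1/743797 ≈ -1.3445e-6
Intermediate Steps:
n = -20 (n = (-2 + 0) - 18 = -2 - 18 = -20)
D(q) = 39 (D(q) = ((-20 - 4)*(-13))/8 = (-24*(-13))/8 = (⅛)*312 = 39)
1/(D(545) - 743836) = 1/(39 - 743836) = 1/(-743797) = -1/743797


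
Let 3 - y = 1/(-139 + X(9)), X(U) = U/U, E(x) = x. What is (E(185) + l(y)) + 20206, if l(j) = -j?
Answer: 2813543/138 ≈ 20388.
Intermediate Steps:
X(U) = 1
y = 415/138 (y = 3 - 1/(-139 + 1) = 3 - 1/(-138) = 3 - 1*(-1/138) = 3 + 1/138 = 415/138 ≈ 3.0072)
(E(185) + l(y)) + 20206 = (185 - 1*415/138) + 20206 = (185 - 415/138) + 20206 = 25115/138 + 20206 = 2813543/138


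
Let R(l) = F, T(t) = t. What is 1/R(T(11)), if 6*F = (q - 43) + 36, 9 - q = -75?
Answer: 6/77 ≈ 0.077922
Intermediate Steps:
q = 84 (q = 9 - 1*(-75) = 9 + 75 = 84)
F = 77/6 (F = ((84 - 43) + 36)/6 = (41 + 36)/6 = (⅙)*77 = 77/6 ≈ 12.833)
R(l) = 77/6
1/R(T(11)) = 1/(77/6) = 6/77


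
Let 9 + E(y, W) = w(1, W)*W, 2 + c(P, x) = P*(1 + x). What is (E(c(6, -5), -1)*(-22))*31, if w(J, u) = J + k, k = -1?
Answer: 6138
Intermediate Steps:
c(P, x) = -2 + P*(1 + x)
w(J, u) = -1 + J (w(J, u) = J - 1 = -1 + J)
E(y, W) = -9 (E(y, W) = -9 + (-1 + 1)*W = -9 + 0*W = -9 + 0 = -9)
(E(c(6, -5), -1)*(-22))*31 = -9*(-22)*31 = 198*31 = 6138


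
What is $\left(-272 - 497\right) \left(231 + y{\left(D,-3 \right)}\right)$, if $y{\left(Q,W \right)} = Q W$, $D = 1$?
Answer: $-175332$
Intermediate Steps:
$\left(-272 - 497\right) \left(231 + y{\left(D,-3 \right)}\right) = \left(-272 - 497\right) \left(231 + 1 \left(-3\right)\right) = - 769 \left(231 - 3\right) = \left(-769\right) 228 = -175332$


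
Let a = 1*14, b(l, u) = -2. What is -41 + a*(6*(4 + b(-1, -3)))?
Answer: 127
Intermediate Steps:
a = 14
-41 + a*(6*(4 + b(-1, -3))) = -41 + 14*(6*(4 - 2)) = -41 + 14*(6*2) = -41 + 14*12 = -41 + 168 = 127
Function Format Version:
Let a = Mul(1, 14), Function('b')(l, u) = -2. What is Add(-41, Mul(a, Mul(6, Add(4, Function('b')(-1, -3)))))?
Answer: 127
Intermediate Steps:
a = 14
Add(-41, Mul(a, Mul(6, Add(4, Function('b')(-1, -3))))) = Add(-41, Mul(14, Mul(6, Add(4, -2)))) = Add(-41, Mul(14, Mul(6, 2))) = Add(-41, Mul(14, 12)) = Add(-41, 168) = 127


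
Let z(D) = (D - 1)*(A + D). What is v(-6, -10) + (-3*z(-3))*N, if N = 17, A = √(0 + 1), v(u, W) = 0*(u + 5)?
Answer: -408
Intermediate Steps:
v(u, W) = 0 (v(u, W) = 0*(5 + u) = 0)
A = 1 (A = √1 = 1)
z(D) = (1 + D)*(-1 + D) (z(D) = (D - 1)*(1 + D) = (-1 + D)*(1 + D) = (1 + D)*(-1 + D))
v(-6, -10) + (-3*z(-3))*N = 0 - 3*(-1 + (-3)²)*17 = 0 - 3*(-1 + 9)*17 = 0 - 3*8*17 = 0 - 24*17 = 0 - 408 = -408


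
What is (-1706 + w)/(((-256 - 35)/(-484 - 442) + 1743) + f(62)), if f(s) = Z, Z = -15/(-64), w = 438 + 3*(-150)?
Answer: -50907776/51664833 ≈ -0.98535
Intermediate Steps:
w = -12 (w = 438 - 450 = -12)
Z = 15/64 (Z = -15*(-1/64) = 15/64 ≈ 0.23438)
f(s) = 15/64
(-1706 + w)/(((-256 - 35)/(-484 - 442) + 1743) + f(62)) = (-1706 - 12)/(((-256 - 35)/(-484 - 442) + 1743) + 15/64) = -1718/((-291/(-926) + 1743) + 15/64) = -1718/((-291*(-1/926) + 1743) + 15/64) = -1718/((291/926 + 1743) + 15/64) = -1718/(1614309/926 + 15/64) = -1718/51664833/29632 = -1718*29632/51664833 = -50907776/51664833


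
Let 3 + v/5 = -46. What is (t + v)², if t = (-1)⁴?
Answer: 59536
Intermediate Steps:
v = -245 (v = -15 + 5*(-46) = -15 - 230 = -245)
t = 1
(t + v)² = (1 - 245)² = (-244)² = 59536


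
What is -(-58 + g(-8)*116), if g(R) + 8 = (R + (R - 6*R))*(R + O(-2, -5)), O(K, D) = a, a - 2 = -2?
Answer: 30682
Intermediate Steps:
a = 0 (a = 2 - 2 = 0)
O(K, D) = 0
g(R) = -8 - 4*R² (g(R) = -8 + (R + (R - 6*R))*(R + 0) = -8 + (R - 5*R)*R = -8 + (-4*R)*R = -8 - 4*R²)
-(-58 + g(-8)*116) = -(-58 + (-8 - 4*(-8)²)*116) = -(-58 + (-8 - 4*64)*116) = -(-58 + (-8 - 256)*116) = -(-58 - 264*116) = -(-58 - 30624) = -1*(-30682) = 30682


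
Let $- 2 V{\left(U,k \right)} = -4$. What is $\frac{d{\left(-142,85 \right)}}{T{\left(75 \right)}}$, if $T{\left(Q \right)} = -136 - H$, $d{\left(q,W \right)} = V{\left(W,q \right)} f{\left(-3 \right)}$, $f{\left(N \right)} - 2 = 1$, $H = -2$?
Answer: $- \frac{3}{67} \approx -0.044776$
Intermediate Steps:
$V{\left(U,k \right)} = 2$ ($V{\left(U,k \right)} = \left(- \frac{1}{2}\right) \left(-4\right) = 2$)
$f{\left(N \right)} = 3$ ($f{\left(N \right)} = 2 + 1 = 3$)
$d{\left(q,W \right)} = 6$ ($d{\left(q,W \right)} = 2 \cdot 3 = 6$)
$T{\left(Q \right)} = -134$ ($T{\left(Q \right)} = -136 - -2 = -136 + 2 = -134$)
$\frac{d{\left(-142,85 \right)}}{T{\left(75 \right)}} = \frac{6}{-134} = 6 \left(- \frac{1}{134}\right) = - \frac{3}{67}$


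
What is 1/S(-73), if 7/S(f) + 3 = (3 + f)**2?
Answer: 4897/7 ≈ 699.57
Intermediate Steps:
S(f) = 7/(-3 + (3 + f)**2)
1/S(-73) = 1/(7/(-3 + (3 - 73)**2)) = 1/(7/(-3 + (-70)**2)) = 1/(7/(-3 + 4900)) = 1/(7/4897) = 4897/7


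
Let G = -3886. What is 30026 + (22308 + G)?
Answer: 48448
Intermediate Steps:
30026 + (22308 + G) = 30026 + (22308 - 3886) = 30026 + 18422 = 48448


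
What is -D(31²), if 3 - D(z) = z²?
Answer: 923518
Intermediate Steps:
D(z) = 3 - z²
-D(31²) = -(3 - (31²)²) = -(3 - 1*961²) = -(3 - 1*923521) = -(3 - 923521) = -1*(-923518) = 923518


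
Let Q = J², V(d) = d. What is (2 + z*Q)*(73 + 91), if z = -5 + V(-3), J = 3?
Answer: -11480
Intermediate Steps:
Q = 9 (Q = 3² = 9)
z = -8 (z = -5 - 3 = -8)
(2 + z*Q)*(73 + 91) = (2 - 8*9)*(73 + 91) = (2 - 72)*164 = -70*164 = -11480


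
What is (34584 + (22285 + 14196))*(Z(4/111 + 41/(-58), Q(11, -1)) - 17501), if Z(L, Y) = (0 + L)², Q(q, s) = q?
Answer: -51547712954058395/41447844 ≈ -1.2437e+9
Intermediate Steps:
Z(L, Y) = L²
(34584 + (22285 + 14196))*(Z(4/111 + 41/(-58), Q(11, -1)) - 17501) = (34584 + (22285 + 14196))*((4/111 + 41/(-58))² - 17501) = (34584 + 36481)*((4*(1/111) + 41*(-1/58))² - 17501) = 71065*((4/111 - 41/58)² - 17501) = 71065*((-4319/6438)² - 17501) = 71065*(18653761/41447844 - 17501) = 71065*(-725360064083/41447844) = -51547712954058395/41447844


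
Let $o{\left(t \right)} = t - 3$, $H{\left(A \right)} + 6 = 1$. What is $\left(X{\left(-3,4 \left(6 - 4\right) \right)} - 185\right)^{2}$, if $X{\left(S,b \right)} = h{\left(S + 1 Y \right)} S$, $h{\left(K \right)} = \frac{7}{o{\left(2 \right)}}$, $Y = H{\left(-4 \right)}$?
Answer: $26896$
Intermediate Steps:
$H{\left(A \right)} = -5$ ($H{\left(A \right)} = -6 + 1 = -5$)
$Y = -5$
$o{\left(t \right)} = -3 + t$ ($o{\left(t \right)} = t - 3 = -3 + t$)
$h{\left(K \right)} = -7$ ($h{\left(K \right)} = \frac{7}{-3 + 2} = \frac{7}{-1} = 7 \left(-1\right) = -7$)
$X{\left(S,b \right)} = - 7 S$
$\left(X{\left(-3,4 \left(6 - 4\right) \right)} - 185\right)^{2} = \left(\left(-7\right) \left(-3\right) - 185\right)^{2} = \left(21 - 185\right)^{2} = \left(-164\right)^{2} = 26896$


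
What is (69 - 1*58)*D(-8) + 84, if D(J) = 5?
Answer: 139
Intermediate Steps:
(69 - 1*58)*D(-8) + 84 = (69 - 1*58)*5 + 84 = (69 - 58)*5 + 84 = 11*5 + 84 = 55 + 84 = 139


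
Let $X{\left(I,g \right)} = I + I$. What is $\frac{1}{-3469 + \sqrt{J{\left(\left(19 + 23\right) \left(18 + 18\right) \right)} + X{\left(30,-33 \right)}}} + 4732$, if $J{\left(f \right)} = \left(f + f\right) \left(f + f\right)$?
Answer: $\frac{13672282431}{2889325} - \frac{2 \sqrt{2286159}}{2889325} \approx 4732.0$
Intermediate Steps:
$X{\left(I,g \right)} = 2 I$
$J{\left(f \right)} = 4 f^{2}$ ($J{\left(f \right)} = 2 f 2 f = 4 f^{2}$)
$\frac{1}{-3469 + \sqrt{J{\left(\left(19 + 23\right) \left(18 + 18\right) \right)} + X{\left(30,-33 \right)}}} + 4732 = \frac{1}{-3469 + \sqrt{4 \left(\left(19 + 23\right) \left(18 + 18\right)\right)^{2} + 2 \cdot 30}} + 4732 = \frac{1}{-3469 + \sqrt{4 \left(42 \cdot 36\right)^{2} + 60}} + 4732 = \frac{1}{-3469 + \sqrt{4 \cdot 1512^{2} + 60}} + 4732 = \frac{1}{-3469 + \sqrt{4 \cdot 2286144 + 60}} + 4732 = \frac{1}{-3469 + \sqrt{9144576 + 60}} + 4732 = \frac{1}{-3469 + \sqrt{9144636}} + 4732 = \frac{1}{-3469 + 2 \sqrt{2286159}} + 4732 = 4732 + \frac{1}{-3469 + 2 \sqrt{2286159}}$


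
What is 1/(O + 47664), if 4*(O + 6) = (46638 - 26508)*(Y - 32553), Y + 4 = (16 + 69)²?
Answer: -1/127435632 ≈ -7.8471e-9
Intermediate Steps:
Y = 7221 (Y = -4 + (16 + 69)² = -4 + 85² = -4 + 7225 = 7221)
O = -127483296 (O = -6 + ((46638 - 26508)*(7221 - 32553))/4 = -6 + (20130*(-25332))/4 = -6 + (¼)*(-509933160) = -6 - 127483290 = -127483296)
1/(O + 47664) = 1/(-127483296 + 47664) = 1/(-127435632) = -1/127435632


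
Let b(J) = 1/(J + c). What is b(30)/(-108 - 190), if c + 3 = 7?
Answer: -1/10132 ≈ -9.8697e-5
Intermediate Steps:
c = 4 (c = -3 + 7 = 4)
b(J) = 1/(4 + J) (b(J) = 1/(J + 4) = 1/(4 + J))
b(30)/(-108 - 190) = 1/((4 + 30)*(-108 - 190)) = 1/(34*(-298)) = (1/34)*(-1/298) = -1/10132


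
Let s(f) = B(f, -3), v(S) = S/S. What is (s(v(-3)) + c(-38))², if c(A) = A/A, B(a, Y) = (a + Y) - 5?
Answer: 36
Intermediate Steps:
B(a, Y) = -5 + Y + a (B(a, Y) = (Y + a) - 5 = -5 + Y + a)
v(S) = 1
s(f) = -8 + f (s(f) = -5 - 3 + f = -8 + f)
c(A) = 1
(s(v(-3)) + c(-38))² = ((-8 + 1) + 1)² = (-7 + 1)² = (-6)² = 36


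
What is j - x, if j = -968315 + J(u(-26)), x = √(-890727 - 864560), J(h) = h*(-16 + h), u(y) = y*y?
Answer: -522155 - I*√1755287 ≈ -5.2216e+5 - 1324.9*I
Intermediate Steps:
u(y) = y²
x = I*√1755287 (x = √(-1755287) = I*√1755287 ≈ 1324.9*I)
j = -522155 (j = -968315 + (-26)²*(-16 + (-26)²) = -968315 + 676*(-16 + 676) = -968315 + 676*660 = -968315 + 446160 = -522155)
j - x = -522155 - I*√1755287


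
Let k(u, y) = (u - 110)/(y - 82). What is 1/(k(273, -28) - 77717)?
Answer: -110/8549033 ≈ -1.2867e-5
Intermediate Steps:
k(u, y) = (-110 + u)/(-82 + y)
1/(k(273, -28) - 77717) = 1/((-110 + 273)/(-82 - 28) - 77717) = 1/(163/(-110) - 77717) = 1/(-1/110*163 - 77717) = 1/(-163/110 - 77717) = 1/(-8549033/110) = -110/8549033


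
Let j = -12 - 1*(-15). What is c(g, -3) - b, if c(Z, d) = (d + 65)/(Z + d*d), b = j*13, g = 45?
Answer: -1022/27 ≈ -37.852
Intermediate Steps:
j = 3 (j = -12 + 15 = 3)
b = 39 (b = 3*13 = 39)
c(Z, d) = (65 + d)/(Z + d²)
c(g, -3) - b = (65 - 3)/(45 + (-3)²) - 1*39 = 62/(45 + 9) - 39 = 62/54 - 39 = (1/54)*62 - 39 = 31/27 - 39 = -1022/27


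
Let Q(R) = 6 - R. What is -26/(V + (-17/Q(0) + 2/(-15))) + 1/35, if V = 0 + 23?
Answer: -26699/21035 ≈ -1.2693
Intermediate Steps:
V = 23
-26/(V + (-17/Q(0) + 2/(-15))) + 1/35 = -26/(23 + (-17/(6 - 1*0) + 2/(-15))) + 1/35 = -26/(23 + (-17/(6 + 0) + 2*(-1/15))) + 1/35 = -26/(23 + (-17/6 - 2/15)) + 1/35 = -26/(23 - 89/30) + 1/35 = -26/601/30 + 1/35 = -26*30/601 + 1/35 = -780/601 + 1/35 = -26699/21035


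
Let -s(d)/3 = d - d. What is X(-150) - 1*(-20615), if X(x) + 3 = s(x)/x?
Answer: 20612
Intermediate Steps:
s(d) = 0 (s(d) = -3*(d - d) = -3*0 = 0)
X(x) = -3 (X(x) = -3 + 0/x = -3 + 0 = -3)
X(-150) - 1*(-20615) = -3 - 1*(-20615) = -3 + 20615 = 20612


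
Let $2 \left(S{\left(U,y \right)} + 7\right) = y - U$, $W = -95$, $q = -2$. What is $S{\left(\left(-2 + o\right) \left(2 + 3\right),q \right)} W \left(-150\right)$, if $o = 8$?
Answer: $-327750$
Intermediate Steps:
$S{\left(U,y \right)} = -7 + \frac{y}{2} - \frac{U}{2}$ ($S{\left(U,y \right)} = -7 + \frac{y - U}{2} = -7 - \left(\frac{U}{2} - \frac{y}{2}\right) = -7 + \frac{y}{2} - \frac{U}{2}$)
$S{\left(\left(-2 + o\right) \left(2 + 3\right),q \right)} W \left(-150\right) = \left(-7 + \frac{1}{2} \left(-2\right) - \frac{\left(-2 + 8\right) \left(2 + 3\right)}{2}\right) \left(-95\right) \left(-150\right) = \left(-7 - 1 - \frac{6 \cdot 5}{2}\right) \left(-95\right) \left(-150\right) = \left(-7 - 1 - 15\right) \left(-95\right) \left(-150\right) = \left(-23\right) \left(-95\right) \left(-150\right) = 2185 \left(-150\right) = -327750$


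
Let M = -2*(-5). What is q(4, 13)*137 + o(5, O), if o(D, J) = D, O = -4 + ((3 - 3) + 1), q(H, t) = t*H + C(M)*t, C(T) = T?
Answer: 24939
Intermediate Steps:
M = 10
q(H, t) = 10*t + H*t (q(H, t) = t*H + 10*t = H*t + 10*t = 10*t + H*t)
O = -3 (O = -4 + (0 + 1) = -4 + 1 = -3)
q(4, 13)*137 + o(5, O) = (13*(10 + 4))*137 + 5 = (13*14)*137 + 5 = 182*137 + 5 = 24934 + 5 = 24939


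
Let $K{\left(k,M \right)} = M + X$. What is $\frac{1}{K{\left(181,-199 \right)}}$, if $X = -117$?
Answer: $- \frac{1}{316} \approx -0.0031646$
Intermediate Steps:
$K{\left(k,M \right)} = -117 + M$ ($K{\left(k,M \right)} = M - 117 = -117 + M$)
$\frac{1}{K{\left(181,-199 \right)}} = \frac{1}{-117 - 199} = \frac{1}{-316} = - \frac{1}{316}$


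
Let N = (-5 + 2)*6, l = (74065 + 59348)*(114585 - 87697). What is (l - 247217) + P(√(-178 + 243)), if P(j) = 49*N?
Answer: 3586960645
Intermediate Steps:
l = 3587208744 (l = 133413*26888 = 3587208744)
N = -18 (N = -3*6 = -18)
P(j) = -882 (P(j) = 49*(-18) = -882)
(l - 247217) + P(√(-178 + 243)) = (3587208744 - 247217) - 882 = 3586961527 - 882 = 3586960645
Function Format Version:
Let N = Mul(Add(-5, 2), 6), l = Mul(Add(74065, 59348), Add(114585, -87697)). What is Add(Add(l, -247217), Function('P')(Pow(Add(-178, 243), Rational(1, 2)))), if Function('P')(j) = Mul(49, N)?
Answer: 3586960645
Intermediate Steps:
l = 3587208744 (l = Mul(133413, 26888) = 3587208744)
N = -18 (N = Mul(-3, 6) = -18)
Function('P')(j) = -882 (Function('P')(j) = Mul(49, -18) = -882)
Add(Add(l, -247217), Function('P')(Pow(Add(-178, 243), Rational(1, 2)))) = Add(Add(3587208744, -247217), -882) = Add(3586961527, -882) = 3586960645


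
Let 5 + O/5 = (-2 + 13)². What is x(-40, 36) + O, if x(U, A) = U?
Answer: 540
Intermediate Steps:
O = 580 (O = -25 + 5*(-2 + 13)² = -25 + 5*11² = -25 + 5*121 = -25 + 605 = 580)
x(-40, 36) + O = -40 + 580 = 540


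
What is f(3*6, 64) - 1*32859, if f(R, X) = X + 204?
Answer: -32591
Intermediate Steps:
f(R, X) = 204 + X
f(3*6, 64) - 1*32859 = (204 + 64) - 1*32859 = 268 - 32859 = -32591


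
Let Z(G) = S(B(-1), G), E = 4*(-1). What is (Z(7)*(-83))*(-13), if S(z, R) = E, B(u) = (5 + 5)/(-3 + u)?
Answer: -4316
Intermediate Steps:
B(u) = 10/(-3 + u)
E = -4
S(z, R) = -4
Z(G) = -4
(Z(7)*(-83))*(-13) = -4*(-83)*(-13) = 332*(-13) = -4316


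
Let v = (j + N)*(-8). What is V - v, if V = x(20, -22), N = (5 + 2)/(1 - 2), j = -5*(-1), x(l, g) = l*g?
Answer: -456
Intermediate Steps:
x(l, g) = g*l
j = 5
N = -7 (N = 7/(-1) = 7*(-1) = -7)
v = 16 (v = (5 - 7)*(-8) = -2*(-8) = 16)
V = -440 (V = -22*20 = -440)
V - v = -440 - 1*16 = -440 - 16 = -456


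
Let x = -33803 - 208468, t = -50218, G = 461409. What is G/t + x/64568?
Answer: -2997044385/231605416 ≈ -12.940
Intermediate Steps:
x = -242271
G/t + x/64568 = 461409/(-50218) - 242271/64568 = 461409*(-1/50218) - 242271*1/64568 = -461409/50218 - 242271/64568 = -2997044385/231605416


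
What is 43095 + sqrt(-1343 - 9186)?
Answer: 43095 + I*sqrt(10529) ≈ 43095.0 + 102.61*I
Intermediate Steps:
43095 + sqrt(-1343 - 9186) = 43095 + sqrt(-10529) = 43095 + I*sqrt(10529)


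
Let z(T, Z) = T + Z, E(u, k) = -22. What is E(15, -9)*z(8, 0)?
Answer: -176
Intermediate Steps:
E(15, -9)*z(8, 0) = -22*(8 + 0) = -22*8 = -176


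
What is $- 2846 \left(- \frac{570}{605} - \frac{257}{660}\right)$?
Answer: $\frac{13756141}{3630} \approx 3789.6$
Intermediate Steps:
$- 2846 \left(- \frac{570}{605} - \frac{257}{660}\right) = - 2846 \left(\left(-570\right) \frac{1}{605} - \frac{257}{660}\right) = - 2846 \left(- \frac{114}{121} - \frac{257}{660}\right) = \left(-2846\right) \left(- \frac{9667}{7260}\right) = \frac{13756141}{3630}$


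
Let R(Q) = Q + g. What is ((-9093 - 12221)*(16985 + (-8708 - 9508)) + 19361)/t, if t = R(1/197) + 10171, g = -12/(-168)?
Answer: 72416516410/28051829 ≈ 2581.5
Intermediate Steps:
g = 1/14 (g = -12*(-1/168) = 1/14 ≈ 0.071429)
R(Q) = 1/14 + Q (R(Q) = Q + 1/14 = 1/14 + Q)
t = 28051829/2758 (t = (1/14 + 1/197) + 10171 = 211/2758 + 10171 = 28051829/2758 ≈ 10171.)
((-9093 - 12221)*(16985 + (-8708 - 9508)) + 19361)/t = ((-9093 - 12221)*(16985 + (-8708 - 9508)) + 19361)/(28051829/2758) = (-21314*(16985 - 18216) + 19361)*(2758/28051829) = (-21314*(-1231) + 19361)*(2758/28051829) = (26237534 + 19361)*(2758/28051829) = 26256895*(2758/28051829) = 72416516410/28051829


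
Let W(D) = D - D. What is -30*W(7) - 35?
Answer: -35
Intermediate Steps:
W(D) = 0
-30*W(7) - 35 = -30*0 - 35 = 0 - 35 = -35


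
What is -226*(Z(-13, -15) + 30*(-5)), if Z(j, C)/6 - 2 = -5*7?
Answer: 78648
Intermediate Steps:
Z(j, C) = -198 (Z(j, C) = 12 + 6*(-5*7) = 12 + 6*(-35) = 12 - 210 = -198)
-226*(Z(-13, -15) + 30*(-5)) = -226*(-198 + 30*(-5)) = -226*(-198 - 150) = -226*(-348) = 78648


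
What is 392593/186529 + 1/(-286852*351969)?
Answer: 39637371608181155/18832529588498052 ≈ 2.1047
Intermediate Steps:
392593/186529 + 1/(-286852*351969) = 392593*(1/186529) - 1/286852*1/351969 = 392593/186529 - 1/100963011588 = 39637371608181155/18832529588498052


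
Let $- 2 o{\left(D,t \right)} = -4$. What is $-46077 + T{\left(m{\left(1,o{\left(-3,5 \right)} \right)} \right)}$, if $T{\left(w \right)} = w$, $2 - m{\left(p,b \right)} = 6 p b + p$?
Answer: $-46088$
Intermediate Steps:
$o{\left(D,t \right)} = 2$ ($o{\left(D,t \right)} = \left(- \frac{1}{2}\right) \left(-4\right) = 2$)
$m{\left(p,b \right)} = 2 - p - 6 b p$ ($m{\left(p,b \right)} = 2 - \left(6 p b + p\right) = 2 - \left(6 b p + p\right) = 2 - \left(p + 6 b p\right) = 2 - p - 6 b p$)
$-46077 + T{\left(m{\left(1,o{\left(-3,5 \right)} \right)} \right)} = -46077 - \left(-1 + 12\right) = -46077 - 11 = -46088$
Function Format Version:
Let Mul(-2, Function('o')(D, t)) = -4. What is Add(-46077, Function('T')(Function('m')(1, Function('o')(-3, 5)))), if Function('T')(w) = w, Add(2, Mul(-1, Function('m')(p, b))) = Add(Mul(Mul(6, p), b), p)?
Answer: -46088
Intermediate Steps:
Function('o')(D, t) = 2 (Function('o')(D, t) = Mul(Rational(-1, 2), -4) = 2)
Function('m')(p, b) = Add(2, Mul(-1, p), Mul(-6, b, p)) (Function('m')(p, b) = Add(2, Mul(-1, Add(Mul(Mul(6, p), b), p))) = Add(2, Mul(-1, Add(Mul(6, b, p), p))) = Add(2, Mul(-1, Add(p, Mul(6, b, p)))) = Add(2, Add(Mul(-1, p), Mul(-6, b, p))) = Add(2, Mul(-1, p), Mul(-6, b, p)))
Add(-46077, Function('T')(Function('m')(1, Function('o')(-3, 5)))) = Add(-46077, Add(2, Mul(-1, 1), Mul(-6, 2, 1))) = Add(-46077, Add(2, -1, -12)) = Add(-46077, -11) = -46088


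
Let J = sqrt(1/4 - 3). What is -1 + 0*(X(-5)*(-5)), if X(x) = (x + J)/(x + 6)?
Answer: -1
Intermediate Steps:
J = I*sqrt(11)/2 (J = sqrt(1/4 - 3) = sqrt(-11/4) = I*sqrt(11)/2 ≈ 1.6583*I)
X(x) = (x + I*sqrt(11)/2)/(6 + x) (X(x) = (x + I*sqrt(11)/2)/(x + 6) = (x + I*sqrt(11)/2)/(6 + x))
-1 + 0*(X(-5)*(-5)) = -1 + 0*(((-5 + I*sqrt(11)/2)/(6 - 5))*(-5)) = -1 + 0*(((-5 + I*sqrt(11)/2)/1)*(-5)) = -1 + 0*((1*(-5 + I*sqrt(11)/2))*(-5)) = -1 + 0*((-5 + I*sqrt(11)/2)*(-5)) = -1 + 0*(25 - 5*I*sqrt(11)/2) = -1 + 0 = -1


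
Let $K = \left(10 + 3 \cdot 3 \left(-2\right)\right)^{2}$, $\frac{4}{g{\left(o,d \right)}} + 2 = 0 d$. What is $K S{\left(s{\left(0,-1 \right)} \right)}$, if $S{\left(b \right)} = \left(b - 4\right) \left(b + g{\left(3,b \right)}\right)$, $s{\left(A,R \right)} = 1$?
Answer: $192$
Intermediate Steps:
$g{\left(o,d \right)} = -2$ ($g{\left(o,d \right)} = \frac{4}{-2 + 0 d} = \frac{4}{-2 + 0} = \frac{4}{-2} = 4 \left(- \frac{1}{2}\right) = -2$)
$S{\left(b \right)} = \left(-4 + b\right) \left(-2 + b\right)$ ($S{\left(b \right)} = \left(b - 4\right) \left(b - 2\right) = \left(-4 + b\right) \left(-2 + b\right)$)
$K = 64$ ($K = \left(10 + 9 \left(-2\right)\right)^{2} = \left(10 - 18\right)^{2} = \left(-8\right)^{2} = 64$)
$K S{\left(s{\left(0,-1 \right)} \right)} = 64 \left(8 + 1^{2} - 6\right) = 64 \left(8 + 1 - 6\right) = 64 \cdot 3 = 192$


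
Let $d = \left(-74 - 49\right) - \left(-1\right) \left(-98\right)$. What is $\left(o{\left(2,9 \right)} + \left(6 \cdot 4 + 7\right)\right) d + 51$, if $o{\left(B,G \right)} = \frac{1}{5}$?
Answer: $- \frac{34221}{5} \approx -6844.2$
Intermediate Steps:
$d = -221$ ($d = \left(-74 - 49\right) - 98 = -123 - 98 = -221$)
$o{\left(B,G \right)} = \frac{1}{5}$
$\left(o{\left(2,9 \right)} + \left(6 \cdot 4 + 7\right)\right) d + 51 = \left(\frac{1}{5} + \left(6 \cdot 4 + 7\right)\right) \left(-221\right) + 51 = \left(\frac{1}{5} + \left(24 + 7\right)\right) \left(-221\right) + 51 = \left(\frac{1}{5} + 31\right) \left(-221\right) + 51 = \frac{156}{5} \left(-221\right) + 51 = - \frac{34476}{5} + 51 = - \frac{34221}{5}$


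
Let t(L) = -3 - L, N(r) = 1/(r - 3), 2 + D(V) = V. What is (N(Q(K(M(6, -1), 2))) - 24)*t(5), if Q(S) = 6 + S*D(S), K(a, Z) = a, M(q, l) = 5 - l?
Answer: 5176/27 ≈ 191.70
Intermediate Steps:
D(V) = -2 + V
Q(S) = 6 + S*(-2 + S)
N(r) = 1/(-3 + r)
(N(Q(K(M(6, -1), 2))) - 24)*t(5) = (1/(-3 + (6 + (5 - 1*(-1))*(-2 + (5 - 1*(-1))))) - 24)*(-3 - 1*5) = (1/(-3 + (6 + (5 + 1)*(-2 + (5 + 1)))) - 24)*(-3 - 5) = (1/(-3 + (6 + 6*(-2 + 6))) - 24)*(-8) = (1/(-3 + (6 + 6*4)) - 24)*(-8) = (1/(-3 + (6 + 24)) - 24)*(-8) = (1/(-3 + 30) - 24)*(-8) = (1/27 - 24)*(-8) = -647/27*(-8) = 5176/27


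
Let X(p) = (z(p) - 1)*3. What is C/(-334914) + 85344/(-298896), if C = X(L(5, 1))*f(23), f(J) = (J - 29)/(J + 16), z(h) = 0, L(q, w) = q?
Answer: -99246661/347584913 ≈ -0.28553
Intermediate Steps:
f(J) = (-29 + J)/(16 + J)
X(p) = -3 (X(p) = (0 - 1)*3 = -1*3 = -3)
C = 6/13 (C = -3*(-29 + 23)/(16 + 23) = -3*(-6)/39 = -(-6)/13 = -3*(-2/13) = 6/13 ≈ 0.46154)
C/(-334914) + 85344/(-298896) = (6/13)/(-334914) + 85344/(-298896) = (6/13)*(-1/334914) + 85344*(-1/298896) = -1/725647 - 1778/6227 = -99246661/347584913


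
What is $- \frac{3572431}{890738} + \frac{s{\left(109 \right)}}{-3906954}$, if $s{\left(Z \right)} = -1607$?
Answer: $- \frac{3488973042302}{870018098013} \approx -4.0102$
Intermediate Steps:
$- \frac{3572431}{890738} + \frac{s{\left(109 \right)}}{-3906954} = - \frac{3572431}{890738} - \frac{1607}{-3906954} = \left(-3572431\right) \frac{1}{890738} - - \frac{1607}{3906954} = - \frac{3572431}{890738} + \frac{1607}{3906954} = - \frac{3488973042302}{870018098013}$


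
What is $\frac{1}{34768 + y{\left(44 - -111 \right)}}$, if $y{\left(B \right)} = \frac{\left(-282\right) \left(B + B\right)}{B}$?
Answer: $\frac{1}{34204} \approx 2.9236 \cdot 10^{-5}$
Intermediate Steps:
$y{\left(B \right)} = -564$ ($y{\left(B \right)} = \frac{\left(-282\right) 2 B}{B} = \frac{\left(-564\right) B}{B} = -564$)
$\frac{1}{34768 + y{\left(44 - -111 \right)}} = \frac{1}{34768 - 564} = \frac{1}{34204}$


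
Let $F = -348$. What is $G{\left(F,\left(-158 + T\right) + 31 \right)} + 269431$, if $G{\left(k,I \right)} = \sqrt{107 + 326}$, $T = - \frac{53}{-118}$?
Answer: $269431 + \sqrt{433} \approx 2.6945 \cdot 10^{5}$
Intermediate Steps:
$T = \frac{53}{118}$ ($T = \left(-53\right) \left(- \frac{1}{118}\right) = \frac{53}{118} \approx 0.44915$)
$G{\left(k,I \right)} = \sqrt{433}$
$G{\left(F,\left(-158 + T\right) + 31 \right)} + 269431 = \sqrt{433} + 269431 = 269431 + \sqrt{433}$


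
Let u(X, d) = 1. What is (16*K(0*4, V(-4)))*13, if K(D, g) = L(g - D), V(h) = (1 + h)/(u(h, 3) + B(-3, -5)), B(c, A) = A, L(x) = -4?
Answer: -832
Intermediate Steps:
V(h) = -1/4 - h/4 (V(h) = (1 + h)/(1 - 5) = (1 + h)/(-4) = (1 + h)*(-1/4) = -1/4 - h/4)
K(D, g) = -4
(16*K(0*4, V(-4)))*13 = (16*(-4))*13 = -64*13 = -832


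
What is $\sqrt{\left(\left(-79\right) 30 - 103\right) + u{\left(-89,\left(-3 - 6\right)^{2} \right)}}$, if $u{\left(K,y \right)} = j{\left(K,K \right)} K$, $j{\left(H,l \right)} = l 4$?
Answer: $\sqrt{29211} \approx 170.91$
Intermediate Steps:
$j{\left(H,l \right)} = 4 l$
$u{\left(K,y \right)} = 4 K^{2}$ ($u{\left(K,y \right)} = 4 K K = 4 K^{2}$)
$\sqrt{\left(\left(-79\right) 30 - 103\right) + u{\left(-89,\left(-3 - 6\right)^{2} \right)}} = \sqrt{\left(\left(-79\right) 30 - 103\right) + 4 \left(-89\right)^{2}} = \sqrt{\left(-2370 - 103\right) + 4 \cdot 7921} = \sqrt{-2473 + 31684} = \sqrt{29211}$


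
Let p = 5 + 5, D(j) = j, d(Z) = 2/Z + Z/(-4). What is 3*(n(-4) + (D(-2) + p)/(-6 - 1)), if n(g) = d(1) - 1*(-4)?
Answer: 387/28 ≈ 13.821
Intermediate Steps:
d(Z) = 2/Z - Z/4 (d(Z) = 2/Z + Z*(-¼) = 2/Z - Z/4)
p = 10
n(g) = 23/4 (n(g) = (2/1 - ¼*1) - 1*(-4) = (2*1 - ¼) + 4 = (2 - ¼) + 4 = 7/4 + 4 = 23/4)
3*(n(-4) + (D(-2) + p)/(-6 - 1)) = 3*(23/4 + (-2 + 10)/(-6 - 1)) = 3*(23/4 + 8/(-7)) = 3*(23/4 + 8*(-⅐)) = 3*(23/4 - 8/7) = 3*(129/28) = 387/28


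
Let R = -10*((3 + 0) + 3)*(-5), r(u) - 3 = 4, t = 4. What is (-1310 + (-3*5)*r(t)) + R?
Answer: -1115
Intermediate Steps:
r(u) = 7 (r(u) = 3 + 4 = 7)
R = 300 (R = -10*(3 + 3)*(-5) = -10*6*(-5) = -60*(-5) = 300)
(-1310 + (-3*5)*r(t)) + R = (-1310 - 3*5*7) + 300 = (-1310 - 15*7) + 300 = (-1310 - 105) + 300 = -1415 + 300 = -1115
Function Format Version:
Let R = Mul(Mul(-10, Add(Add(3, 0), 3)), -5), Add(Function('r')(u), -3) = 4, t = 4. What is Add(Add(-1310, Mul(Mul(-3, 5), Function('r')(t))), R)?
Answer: -1115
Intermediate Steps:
Function('r')(u) = 7 (Function('r')(u) = Add(3, 4) = 7)
R = 300 (R = Mul(Mul(-10, Add(3, 3)), -5) = Mul(Mul(-10, 6), -5) = Mul(-60, -5) = 300)
Add(Add(-1310, Mul(Mul(-3, 5), Function('r')(t))), R) = Add(Add(-1310, Mul(Mul(-3, 5), 7)), 300) = Add(Add(-1310, Mul(-15, 7)), 300) = Add(Add(-1310, -105), 300) = Add(-1415, 300) = -1115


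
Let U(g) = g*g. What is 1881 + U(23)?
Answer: 2410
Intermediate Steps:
U(g) = g²
1881 + U(23) = 1881 + 23² = 1881 + 529 = 2410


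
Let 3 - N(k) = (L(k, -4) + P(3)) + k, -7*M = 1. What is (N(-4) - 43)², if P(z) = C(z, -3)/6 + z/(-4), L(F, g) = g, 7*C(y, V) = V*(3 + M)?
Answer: 37027225/38416 ≈ 963.85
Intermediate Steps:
M = -⅐ (M = -⅐*1 = -⅐ ≈ -0.14286)
C(y, V) = 20*V/49 (C(y, V) = (V*(3 - ⅐))/7 = (V*(20/7))/7 = (20*V/7)/7 = 20*V/49)
P(z) = -10/49 - z/4 (P(z) = ((20/49)*(-3))/6 + z/(-4) = -60/49*⅙ + z*(-¼) = -10/49 - z/4)
N(k) = 1559/196 - k (N(k) = 3 - ((-4 + (-10/49 - ¼*3)) + k) = 3 - ((-4 + (-10/49 - ¾)) + k) = 3 - ((-4 - 187/196) + k) = 3 - (-971/196 + k) = 3 + (971/196 - k) = 1559/196 - k)
(N(-4) - 43)² = ((1559/196 - 1*(-4)) - 43)² = ((1559/196 + 4) - 43)² = (2343/196 - 43)² = (-6085/196)² = 37027225/38416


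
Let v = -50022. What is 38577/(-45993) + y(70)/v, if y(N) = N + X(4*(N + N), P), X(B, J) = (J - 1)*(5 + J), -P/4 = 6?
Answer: -651588293/766887282 ≈ -0.84965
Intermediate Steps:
P = -24 (P = -4*6 = -24)
X(B, J) = (-1 + J)*(5 + J)
y(N) = 475 + N (y(N) = N + (-5 + (-24)**2 + 4*(-24)) = N + (-5 + 576 - 96) = N + 475 = 475 + N)
38577/(-45993) + y(70)/v = 38577/(-45993) + (475 + 70)/(-50022) = 38577*(-1/45993) + 545*(-1/50022) = -12859/15331 - 545/50022 = -651588293/766887282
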